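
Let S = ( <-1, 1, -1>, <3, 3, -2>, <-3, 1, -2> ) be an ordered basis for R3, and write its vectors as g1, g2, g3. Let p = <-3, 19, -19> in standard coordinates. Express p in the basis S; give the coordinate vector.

We seek scalars with c_1 g1 + ... + c_3 g3 = p; equivalently solve M c = p where the columns of M are g1, ..., g3.
Solving this 3x3 system gives c = (3, 4, 4).
Check: 3g1 + 4g2 + 4g3 = <-3, 19, -19>.

<3, 4, 4>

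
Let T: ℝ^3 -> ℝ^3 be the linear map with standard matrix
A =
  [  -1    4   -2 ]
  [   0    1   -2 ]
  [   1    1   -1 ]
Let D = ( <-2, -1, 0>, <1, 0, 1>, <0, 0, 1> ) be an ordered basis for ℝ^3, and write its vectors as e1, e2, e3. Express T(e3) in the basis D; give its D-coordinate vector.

Compute T(e3) = A e3 = <-2, -2, -1> in standard coordinates.
Then write this in D-coordinates: solve for y in y_1 e1 + ... + y_3 e3 = <-2, -2, -1>.
This gives y = <2, 2, -3>, which is column 3 of [T]_D.

<2, 2, -3>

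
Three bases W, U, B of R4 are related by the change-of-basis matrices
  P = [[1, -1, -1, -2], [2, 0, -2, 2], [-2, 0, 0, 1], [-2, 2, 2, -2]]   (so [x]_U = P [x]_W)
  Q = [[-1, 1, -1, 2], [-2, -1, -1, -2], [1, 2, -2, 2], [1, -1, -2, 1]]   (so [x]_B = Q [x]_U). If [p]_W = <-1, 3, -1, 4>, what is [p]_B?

<9, 12, -11, -33>

Composing the changes, [p]_B = Q P [p]_W.
Q P = [[-1, 5, 3, -1], [2, -2, 0, 5], [5, 3, -1, -4], [1, 1, 3, -8]]; applying this to <-1, 3, -1, 4> gives <9, 12, -11, -33>.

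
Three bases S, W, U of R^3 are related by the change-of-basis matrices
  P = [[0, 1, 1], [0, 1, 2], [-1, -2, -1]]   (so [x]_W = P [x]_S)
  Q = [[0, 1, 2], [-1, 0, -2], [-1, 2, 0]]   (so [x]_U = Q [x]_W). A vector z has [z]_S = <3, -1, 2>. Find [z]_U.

First [z]_W = P [z]_S = <1, 3, -3>.
Then [z]_U = Q [z]_W = <-3, 5, 5>.

<-3, 5, 5>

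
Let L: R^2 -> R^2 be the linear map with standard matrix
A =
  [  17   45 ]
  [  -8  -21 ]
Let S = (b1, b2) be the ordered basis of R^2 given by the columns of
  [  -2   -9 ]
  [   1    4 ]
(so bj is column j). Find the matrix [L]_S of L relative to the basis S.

The j-th column of [L]_S is [L(bj)]_S.
L(b1) = A b1 = (11, -5) = -b1 - b2, so column 1 is (-1, -1).
Repeating for b2 and assembling the columns gives [[-1, 0], [-1, -3]].

[[-1, 0], [-1, -3]]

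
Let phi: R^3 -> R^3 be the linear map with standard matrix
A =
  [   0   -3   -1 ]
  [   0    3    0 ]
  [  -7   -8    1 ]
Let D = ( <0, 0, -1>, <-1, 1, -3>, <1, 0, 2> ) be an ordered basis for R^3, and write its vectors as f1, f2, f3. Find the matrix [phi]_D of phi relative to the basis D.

[[3, 1, 1], [0, 3, 0], [1, 3, -2]]

Let P have columns f1, ..., f3. Then [phi]_D = P^(-1) A P.
Here det P = 1, so P^(-1) is integer; computing A P first and then P^(-1)(A P) gives [[3, 1, 1], [0, 3, 0], [1, 3, -2]].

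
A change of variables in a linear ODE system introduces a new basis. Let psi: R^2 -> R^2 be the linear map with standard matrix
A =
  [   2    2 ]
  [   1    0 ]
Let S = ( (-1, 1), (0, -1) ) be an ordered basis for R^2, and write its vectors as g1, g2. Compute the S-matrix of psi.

[[0, 2], [1, 2]]

With P the matrix whose columns are g1, g2, [psi]_S = P^(-1) A P.
Column by column: psi(g1) = A g1 = (0, -1); its S-coordinates (0, 1) give column 1.
Continuing for each basis vector yields [psi]_S = [[0, 2], [1, 2]].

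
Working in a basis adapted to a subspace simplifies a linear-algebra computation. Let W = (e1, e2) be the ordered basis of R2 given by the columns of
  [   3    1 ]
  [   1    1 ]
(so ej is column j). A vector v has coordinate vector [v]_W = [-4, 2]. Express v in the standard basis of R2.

[-10, -2]

v = M [v]_W, where M has columns e1, e2.
Carrying out the matrix-vector product, v = [-10, -2].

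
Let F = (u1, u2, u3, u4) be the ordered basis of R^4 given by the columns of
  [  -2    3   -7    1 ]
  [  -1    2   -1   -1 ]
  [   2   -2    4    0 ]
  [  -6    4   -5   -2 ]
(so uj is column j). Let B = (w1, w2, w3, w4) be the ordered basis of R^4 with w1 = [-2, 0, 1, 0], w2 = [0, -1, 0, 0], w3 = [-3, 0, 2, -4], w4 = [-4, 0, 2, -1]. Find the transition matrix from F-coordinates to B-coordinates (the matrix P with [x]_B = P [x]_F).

Take x = uj: its F-coordinates are the j-th standard unit vector, so P e_j — column j of P — equals [uj]_B.
u1 = 2w1 + w2 + 2w3 - 2w4, giving column 1 = [2, 1, 2, -2]; repeating for each j gives P = [[2, 0, 0, 2], [1, -2, 1, 1], [2, -1, 1, 1], [-2, 0, 1, -2]].

[[2, 0, 0, 2], [1, -2, 1, 1], [2, -1, 1, 1], [-2, 0, 1, -2]]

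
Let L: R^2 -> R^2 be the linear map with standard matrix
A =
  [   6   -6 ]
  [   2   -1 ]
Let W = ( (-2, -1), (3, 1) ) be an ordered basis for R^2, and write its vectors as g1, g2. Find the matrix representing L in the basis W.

[[3, -3], [0, 2]]

Let P have columns g1, g2. Then [L]_W = P^(-1) A P.
Here det P = 1, so P^(-1) is integer; computing A P first and then P^(-1)(A P) gives [[3, -3], [0, 2]].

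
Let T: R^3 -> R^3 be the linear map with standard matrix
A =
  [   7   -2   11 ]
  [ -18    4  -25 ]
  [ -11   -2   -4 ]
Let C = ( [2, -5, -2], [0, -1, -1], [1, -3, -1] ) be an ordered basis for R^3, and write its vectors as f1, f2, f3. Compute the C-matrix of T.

[[2, -3, 0], [2, 3, -1], [-2, -3, 2]]

The j-th column of [T]_C is [T(fj)]_C.
T(f1) = A f1 = [2, -6, -4] = 2f1 + 2f2 - 2f3, so column 1 is [2, 2, -2].
Repeating for f2, f3 and assembling the columns gives [[2, -3, 0], [2, 3, -1], [-2, -3, 2]].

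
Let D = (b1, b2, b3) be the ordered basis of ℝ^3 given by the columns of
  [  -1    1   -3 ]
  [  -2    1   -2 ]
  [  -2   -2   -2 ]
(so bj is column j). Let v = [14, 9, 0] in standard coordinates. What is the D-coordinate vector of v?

[v]_D is the unique c with M c = v, where M has columns b1, ..., b3.
Row-reducing the augmented matrix [M | v] gives c = (1, 3, -4).
Check: b1 + 3b2 - 4b3 = [14, 9, 0].

[1, 3, -4]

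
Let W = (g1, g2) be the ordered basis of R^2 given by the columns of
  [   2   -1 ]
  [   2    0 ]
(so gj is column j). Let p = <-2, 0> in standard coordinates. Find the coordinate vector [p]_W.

<0, 2>

We seek scalars with c_1 g1 + c_2 g2 = p; equivalently solve M c = p where the columns of M are g1, g2.
System: 2c_1 - c_2 = -2, 2c_1 + 0c_2 = 0; solving gives c_1 = 0, c_2 = 2.
Check: 0·g1 + 2g2 = <-2, 0>.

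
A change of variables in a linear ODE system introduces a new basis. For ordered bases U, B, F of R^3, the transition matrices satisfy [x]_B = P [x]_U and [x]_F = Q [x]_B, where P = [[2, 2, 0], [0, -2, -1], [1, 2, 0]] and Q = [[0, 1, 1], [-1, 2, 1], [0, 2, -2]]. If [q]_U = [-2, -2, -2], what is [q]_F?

Composing the changes, [q]_F = Q P [q]_U.
Q P = [[1, 0, -1], [-1, -4, -2], [-2, -8, -2]]; applying this to [-2, -2, -2] gives [0, 14, 24].

[0, 14, 24]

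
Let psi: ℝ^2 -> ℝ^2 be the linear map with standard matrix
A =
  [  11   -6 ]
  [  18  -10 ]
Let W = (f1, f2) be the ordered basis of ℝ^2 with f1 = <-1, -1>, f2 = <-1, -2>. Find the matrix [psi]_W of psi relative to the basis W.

[[2, 0], [3, -1]]

With P the matrix whose columns are f1, f2, [psi]_W = P^(-1) A P.
Column by column: psi(f1) = A f1 = <-5, -8>; its W-coordinates <2, 3> give column 1.
Continuing for each basis vector yields [psi]_W = [[2, 0], [3, -1]].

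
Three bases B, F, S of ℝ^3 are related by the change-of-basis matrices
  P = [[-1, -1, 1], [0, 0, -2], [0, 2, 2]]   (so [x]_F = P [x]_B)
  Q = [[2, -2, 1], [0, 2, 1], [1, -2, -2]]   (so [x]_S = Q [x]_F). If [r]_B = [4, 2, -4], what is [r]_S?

[-40, 12, -18]

Composing the changes, [r]_S = Q P [r]_B.
Q P = [[-2, 0, 8], [0, 2, -2], [-1, -5, 1]]; applying this to [4, 2, -4] gives [-40, 12, -18].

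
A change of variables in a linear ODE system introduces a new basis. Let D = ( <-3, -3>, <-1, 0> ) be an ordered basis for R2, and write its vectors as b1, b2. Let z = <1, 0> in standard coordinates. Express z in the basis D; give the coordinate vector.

[z]_D is the unique c with M c = z, where M has columns b1, b2.
System: -3c_1 - c_2 = 1, -3c_1 + 0c_2 = 0; solving gives c_1 = 0, c_2 = -1.
Check: 0·b1 - b2 = <1, 0>.

<0, -1>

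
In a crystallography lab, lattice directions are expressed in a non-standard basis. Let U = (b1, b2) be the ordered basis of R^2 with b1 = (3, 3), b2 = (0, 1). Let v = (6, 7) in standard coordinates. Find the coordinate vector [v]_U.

We seek scalars with c_1 b1 + c_2 b2 = v; equivalently solve M c = v where the columns of M are b1, b2.
System: 3c_1 + 0c_2 = 6, 3c_1 + c_2 = 7; solving gives c_1 = 2, c_2 = 1.
Check: 2b1 + b2 = (6, 7).

(2, 1)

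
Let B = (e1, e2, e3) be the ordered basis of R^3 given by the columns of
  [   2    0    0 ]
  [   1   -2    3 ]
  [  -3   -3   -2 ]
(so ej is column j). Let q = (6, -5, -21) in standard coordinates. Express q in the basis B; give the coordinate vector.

We seek scalars with c_1 e1 + ... + c_3 e3 = q; equivalently solve M c = q where the columns of M are e1, ..., e3.
Gaussian elimination on [M | q] yields c = (3, 4, 0).
Check: 3e1 + 4e2 + 0·e3 = (6, -5, -21).

(3, 4, 0)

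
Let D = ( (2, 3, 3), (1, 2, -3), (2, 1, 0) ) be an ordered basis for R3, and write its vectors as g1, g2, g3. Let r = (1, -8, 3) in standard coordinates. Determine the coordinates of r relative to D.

[r]_D is the unique c with M c = r, where M has columns g1, ..., g3.
Solving this 3x3 system gives c = (-2, -3, 4).
Check: -2g1 - 3g2 + 4g3 = (1, -8, 3).

(-2, -3, 4)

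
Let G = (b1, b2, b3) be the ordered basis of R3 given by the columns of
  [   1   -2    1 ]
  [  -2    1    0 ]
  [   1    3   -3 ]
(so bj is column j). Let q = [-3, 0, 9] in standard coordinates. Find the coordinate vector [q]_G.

[0, 0, -3]

Write q = c_1 b1 + ... + c_3 b3 and solve for the c_i.
Gaussian elimination on [M | q] yields c = (0, 0, -3).
Check: 0·b1 + 0·b2 - 3b3 = [-3, 0, 9].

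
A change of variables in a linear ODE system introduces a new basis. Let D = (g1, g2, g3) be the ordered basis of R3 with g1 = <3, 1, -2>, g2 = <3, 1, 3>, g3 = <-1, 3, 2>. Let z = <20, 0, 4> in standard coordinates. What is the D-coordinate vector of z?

Write z = c_1 g1 + ... + c_3 g3 and solve for the c_i.
Row-reducing the augmented matrix [M | z] gives c = (2, 4, -2).
Check: 2g1 + 4g2 - 2g3 = <20, 0, 4>.

<2, 4, -2>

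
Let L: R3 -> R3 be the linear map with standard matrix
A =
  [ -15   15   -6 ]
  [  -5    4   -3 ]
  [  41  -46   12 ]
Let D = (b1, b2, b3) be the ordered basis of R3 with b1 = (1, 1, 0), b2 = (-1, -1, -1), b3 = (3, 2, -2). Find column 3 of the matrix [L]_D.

(0, -3, -2)

Compute L(b3) = A b3 = (-3, -1, 7) in standard coordinates.
Then write this in D-coordinates: solve for y in y_1 b1 + ... + y_3 b3 = (-3, -1, 7).
This gives y = (0, -3, -2), which is column 3 of [L]_D.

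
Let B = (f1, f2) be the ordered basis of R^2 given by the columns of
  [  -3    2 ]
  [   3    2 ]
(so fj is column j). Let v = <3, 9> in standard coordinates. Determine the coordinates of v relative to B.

[v]_B is the unique c with M c = v, where M has columns f1, f2.
System: -3c_1 + 2c_2 = 3, 3c_1 + 2c_2 = 9; solving gives c_1 = 1, c_2 = 3.
Check: f1 + 3f2 = <3, 9>.

<1, 3>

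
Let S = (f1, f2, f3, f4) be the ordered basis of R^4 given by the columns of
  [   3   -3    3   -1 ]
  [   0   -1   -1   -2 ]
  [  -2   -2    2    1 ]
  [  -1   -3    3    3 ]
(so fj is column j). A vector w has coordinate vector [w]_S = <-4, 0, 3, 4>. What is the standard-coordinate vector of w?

By definition w = -4f1 + 0·f2 + 3f3 + 4f4.
Summing componentwise gives <-7, -11, 18, 25>.

<-7, -11, 18, 25>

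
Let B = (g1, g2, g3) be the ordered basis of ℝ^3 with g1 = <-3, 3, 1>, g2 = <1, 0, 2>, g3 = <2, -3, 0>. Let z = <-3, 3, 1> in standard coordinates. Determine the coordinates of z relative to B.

[z]_B is the unique c with M c = z, where M has columns g1, ..., g3.
Solving this 3x3 system gives c = (1, 0, 0).
Check: g1 + 0·g2 + 0·g3 = <-3, 3, 1>.

<1, 0, 0>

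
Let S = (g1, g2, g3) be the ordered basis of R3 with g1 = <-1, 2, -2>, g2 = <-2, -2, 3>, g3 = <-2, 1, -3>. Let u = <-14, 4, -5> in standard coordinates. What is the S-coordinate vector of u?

<4, 3, 2>

Write u = c_1 g1 + ... + c_3 g3 and solve for the c_i.
Row-reducing the augmented matrix [M | u] gives c = (4, 3, 2).
Check: 4g1 + 3g2 + 2g3 = <-14, 4, -5>.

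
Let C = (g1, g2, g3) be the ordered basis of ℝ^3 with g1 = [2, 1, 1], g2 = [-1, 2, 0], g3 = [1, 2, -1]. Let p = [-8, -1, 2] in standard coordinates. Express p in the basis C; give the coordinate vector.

[-1, 3, -3]

Write p = c_1 g1 + ... + c_3 g3 and solve for the c_i.
Gaussian elimination on [M | p] yields c = (-1, 3, -3).
Check: -g1 + 3g2 - 3g3 = [-8, -1, 2].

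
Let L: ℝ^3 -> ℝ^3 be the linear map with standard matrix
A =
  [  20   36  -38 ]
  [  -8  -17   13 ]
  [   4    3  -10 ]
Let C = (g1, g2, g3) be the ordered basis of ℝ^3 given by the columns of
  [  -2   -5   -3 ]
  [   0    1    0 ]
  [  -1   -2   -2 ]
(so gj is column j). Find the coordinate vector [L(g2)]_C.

<-3, -3, 3>

Compute L(g2) = A g2 = <12, -3, 3> in standard coordinates.
Then write this in C-coordinates: solve for y in y_1 g1 + ... + y_3 g3 = <12, -3, 3>.
This gives y = <-3, -3, 3>, which is column 2 of [L]_C.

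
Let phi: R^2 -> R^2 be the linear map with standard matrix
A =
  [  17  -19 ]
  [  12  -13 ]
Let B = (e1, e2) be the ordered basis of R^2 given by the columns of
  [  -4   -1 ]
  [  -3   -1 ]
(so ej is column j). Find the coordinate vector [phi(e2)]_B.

<-1, 2>

Compute phi(e2) = A e2 = <2, 1> in standard coordinates.
Then write this in B-coordinates: solve for y in y_1 e1 + y_2 e2 = <2, 1>.
This gives y = <-1, 2>, which is column 2 of [phi]_B.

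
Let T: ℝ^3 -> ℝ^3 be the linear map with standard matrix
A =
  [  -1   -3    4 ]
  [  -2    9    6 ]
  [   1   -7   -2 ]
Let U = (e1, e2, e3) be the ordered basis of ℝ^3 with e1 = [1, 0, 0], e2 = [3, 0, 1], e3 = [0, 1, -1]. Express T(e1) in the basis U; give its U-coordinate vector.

[2, -1, -2]

Compute T(e1) = A e1 = [-1, -2, 1] in standard coordinates.
Then write this in U-coordinates: solve for y in y_1 e1 + ... + y_3 e3 = [-1, -2, 1].
This gives y = [2, -1, -2], which is column 1 of [T]_U.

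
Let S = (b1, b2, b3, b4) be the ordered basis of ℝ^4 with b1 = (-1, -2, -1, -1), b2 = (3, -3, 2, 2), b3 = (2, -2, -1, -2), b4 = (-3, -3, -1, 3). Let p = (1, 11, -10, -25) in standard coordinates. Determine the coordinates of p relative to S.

We seek scalars with c_1 b1 + ... + c_4 b4 = p; equivalently solve M c = p where the columns of M are b1, ..., b4.
Solving this 4x4 system gives c = (2, -4, 3, -3).
Check: 2b1 - 4b2 + 3b3 - 3b4 = (1, 11, -10, -25).

(2, -4, 3, -3)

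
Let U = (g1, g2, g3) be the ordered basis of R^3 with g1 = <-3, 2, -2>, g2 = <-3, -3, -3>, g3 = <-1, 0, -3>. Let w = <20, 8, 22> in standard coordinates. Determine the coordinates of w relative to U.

Write w = c_1 g1 + ... + c_3 g3 and solve for the c_i.
Solving this 3x3 system gives c = (-2, -4, -2).
Check: -2g1 - 4g2 - 2g3 = <20, 8, 22>.

<-2, -4, -2>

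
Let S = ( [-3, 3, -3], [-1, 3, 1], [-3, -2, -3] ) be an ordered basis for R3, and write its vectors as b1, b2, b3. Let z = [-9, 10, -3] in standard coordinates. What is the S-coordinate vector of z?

[z]_S is the unique c with M c = z, where M has columns b1, ..., b3.
Solving this 3x3 system gives c = (1, 3, 1).
Check: b1 + 3b2 + b3 = [-9, 10, -3].

[1, 3, 1]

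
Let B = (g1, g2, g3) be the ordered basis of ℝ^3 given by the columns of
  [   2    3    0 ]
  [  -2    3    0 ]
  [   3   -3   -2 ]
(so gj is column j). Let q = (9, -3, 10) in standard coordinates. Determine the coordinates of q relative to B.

Write q = c_1 g1 + ... + c_3 g3 and solve for the c_i.
Gaussian elimination on [M | q] yields c = (3, 1, -2).
Check: 3g1 + g2 - 2g3 = (9, -3, 10).

(3, 1, -2)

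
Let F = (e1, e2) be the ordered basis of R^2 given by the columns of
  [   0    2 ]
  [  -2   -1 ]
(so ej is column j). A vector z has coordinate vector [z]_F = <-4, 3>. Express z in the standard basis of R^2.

<6, 5>

By definition z = -4e1 + 3e2.
Summing componentwise gives <6, 5>.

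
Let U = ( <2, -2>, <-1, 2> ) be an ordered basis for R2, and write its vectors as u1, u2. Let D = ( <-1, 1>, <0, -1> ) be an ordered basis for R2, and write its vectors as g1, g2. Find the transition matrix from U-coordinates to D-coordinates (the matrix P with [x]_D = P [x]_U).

[[-2, 1], [0, -1]]

Column j of P is [uj]_D, since P maps U-coordinates to D-coordinates.
Expressing u1 in D: u1 = -2g1 + 0·g2, so column 1 of P is <-2, 0>.
Doing the same for each uj gives P = [[-2, 1], [0, -1]].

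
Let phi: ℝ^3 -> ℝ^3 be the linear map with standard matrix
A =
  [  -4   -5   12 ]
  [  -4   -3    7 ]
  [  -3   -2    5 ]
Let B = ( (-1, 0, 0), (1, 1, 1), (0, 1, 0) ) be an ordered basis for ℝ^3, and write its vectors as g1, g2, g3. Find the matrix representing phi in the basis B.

With P the matrix whose columns are g1, ..., g3, [phi]_B = P^(-1) A P.
Column by column: phi(g1) = A g1 = (4, 4, 3); its B-coordinates (-1, 3, 1) give column 1.
Continuing for each basis vector yields [phi]_B = [[-1, -3, 3], [3, 0, -2], [1, 0, -1]].

[[-1, -3, 3], [3, 0, -2], [1, 0, -1]]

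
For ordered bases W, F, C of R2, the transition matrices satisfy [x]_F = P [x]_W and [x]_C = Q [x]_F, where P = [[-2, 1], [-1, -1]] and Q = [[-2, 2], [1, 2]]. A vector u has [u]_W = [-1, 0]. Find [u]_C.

Apply P to get F-coordinates [2, 1], then Q to get C-coordinates.
The result is [u]_C = [-2, 4].

[-2, 4]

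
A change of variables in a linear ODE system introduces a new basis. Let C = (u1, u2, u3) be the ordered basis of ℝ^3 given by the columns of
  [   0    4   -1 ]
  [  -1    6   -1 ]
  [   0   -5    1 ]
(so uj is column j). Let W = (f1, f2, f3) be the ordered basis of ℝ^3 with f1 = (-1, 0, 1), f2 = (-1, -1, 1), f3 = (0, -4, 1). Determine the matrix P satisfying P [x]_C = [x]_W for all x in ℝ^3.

[[-1, -2, 0], [1, -2, 1], [0, -1, 0]]

Let M have columns uj and N have columns fj. Then for every x, N [x]_W = x = M [x]_C, so P = N^(-1) M.
Since det N = 1, N^(-1) has integer entries; multiplying gives P = [[-1, -2, 0], [1, -2, 1], [0, -1, 0]].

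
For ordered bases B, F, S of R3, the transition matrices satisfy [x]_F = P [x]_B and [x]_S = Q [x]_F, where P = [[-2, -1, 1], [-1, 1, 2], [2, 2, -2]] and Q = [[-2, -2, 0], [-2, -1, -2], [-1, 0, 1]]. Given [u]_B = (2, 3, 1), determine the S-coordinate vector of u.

(6, -7, 14)

Apply P to get F-coordinates (-6, 3, 8), then Q to get S-coordinates.
The result is [u]_S = (6, -7, 14).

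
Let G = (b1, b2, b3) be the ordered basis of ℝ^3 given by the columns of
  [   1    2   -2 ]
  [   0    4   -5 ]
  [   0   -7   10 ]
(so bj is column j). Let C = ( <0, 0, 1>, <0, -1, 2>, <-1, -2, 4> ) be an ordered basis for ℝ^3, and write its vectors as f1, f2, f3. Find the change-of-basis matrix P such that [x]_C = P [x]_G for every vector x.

Take x = bj: its G-coordinates are the j-th standard unit vector, so P e_j — column j of P — equals [bj]_C.
b1 = 0·f1 + 2f2 - f3, giving column 1 = <0, 2, -1>; repeating for each j gives P = [[0, 1, 0], [2, 0, 1], [-1, -2, 2]].

[[0, 1, 0], [2, 0, 1], [-1, -2, 2]]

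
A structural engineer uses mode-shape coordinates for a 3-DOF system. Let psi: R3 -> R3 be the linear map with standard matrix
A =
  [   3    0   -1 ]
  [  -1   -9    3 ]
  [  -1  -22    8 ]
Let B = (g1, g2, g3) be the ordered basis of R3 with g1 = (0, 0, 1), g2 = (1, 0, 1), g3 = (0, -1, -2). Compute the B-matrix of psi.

With P the matrix whose columns are g1, ..., g3, [psi]_B = P^(-1) A P.
Column by column: psi(g1) = A g1 = (-1, 3, 8); its B-coordinates (3, -1, -3) give column 1.
Continuing for each basis vector yields [psi]_B = [[3, 1, -2], [-1, 2, 2], [-3, -2, -3]].

[[3, 1, -2], [-1, 2, 2], [-3, -2, -3]]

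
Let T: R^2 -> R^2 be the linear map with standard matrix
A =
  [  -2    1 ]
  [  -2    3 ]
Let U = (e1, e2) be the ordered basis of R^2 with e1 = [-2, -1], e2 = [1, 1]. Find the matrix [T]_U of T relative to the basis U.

Let P have columns e1, e2. Then [T]_U = P^(-1) A P.
Here det P = -1, so P^(-1) is integer; computing A P first and then P^(-1)(A P) gives [[-2, 2], [-1, 3]].

[[-2, 2], [-1, 3]]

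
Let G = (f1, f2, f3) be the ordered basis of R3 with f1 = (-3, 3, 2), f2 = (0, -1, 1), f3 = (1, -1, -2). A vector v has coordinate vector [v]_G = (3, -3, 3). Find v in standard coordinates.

(-6, 9, -3)

By definition v = 3f1 - 3f2 + 3f3.
Summing componentwise gives (-6, 9, -3).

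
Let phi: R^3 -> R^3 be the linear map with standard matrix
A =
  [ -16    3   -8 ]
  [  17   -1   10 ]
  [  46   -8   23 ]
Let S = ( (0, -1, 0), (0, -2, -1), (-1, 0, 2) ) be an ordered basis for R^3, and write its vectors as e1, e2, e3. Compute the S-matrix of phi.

[[3, 2, -3], [-2, 3, 0], [3, -2, 0]]

The j-th column of [phi]_S is [phi(ej)]_S.
phi(e1) = A e1 = (-3, 1, 8) = 3e1 - 2e2 + 3e3, so column 1 is (3, -2, 3).
Repeating for e2, e3 and assembling the columns gives [[3, 2, -3], [-2, 3, 0], [3, -2, 0]].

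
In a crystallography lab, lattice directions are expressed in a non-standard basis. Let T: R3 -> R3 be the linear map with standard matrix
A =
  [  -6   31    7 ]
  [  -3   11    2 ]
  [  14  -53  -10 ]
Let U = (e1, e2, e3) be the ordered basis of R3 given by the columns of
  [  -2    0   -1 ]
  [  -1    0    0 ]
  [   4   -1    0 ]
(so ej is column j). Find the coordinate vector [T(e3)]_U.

<-3, 2, 0>

Compute T(e3) = A e3 = <6, 3, -14> in standard coordinates.
Then write this in U-coordinates: solve for y in y_1 e1 + ... + y_3 e3 = <6, 3, -14>.
This gives y = <-3, 2, 0>, which is column 3 of [T]_U.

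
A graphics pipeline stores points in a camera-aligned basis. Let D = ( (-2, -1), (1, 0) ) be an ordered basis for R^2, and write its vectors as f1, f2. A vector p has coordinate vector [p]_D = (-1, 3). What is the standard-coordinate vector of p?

By definition p = -f1 + 3f2.
Summing componentwise gives (5, 1).

(5, 1)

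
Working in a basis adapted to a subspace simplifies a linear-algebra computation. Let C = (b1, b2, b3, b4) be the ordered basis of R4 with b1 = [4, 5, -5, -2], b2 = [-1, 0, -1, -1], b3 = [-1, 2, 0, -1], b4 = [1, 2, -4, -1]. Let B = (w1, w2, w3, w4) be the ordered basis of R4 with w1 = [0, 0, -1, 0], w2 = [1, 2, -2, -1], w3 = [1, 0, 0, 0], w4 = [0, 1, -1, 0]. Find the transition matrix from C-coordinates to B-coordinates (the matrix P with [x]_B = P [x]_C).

Column j of P is [bj]_B, since P maps C-coordinates to B-coordinates.
Expressing b1 in B: b1 = 0·w1 + 2w2 + 2w3 + w4, so column 1 of P is [0, 2, 2, 1].
Doing the same for each bj gives P = [[0, 1, -2, 2], [2, 1, 1, 1], [2, -2, -2, 0], [1, -2, 0, 0]].

[[0, 1, -2, 2], [2, 1, 1, 1], [2, -2, -2, 0], [1, -2, 0, 0]]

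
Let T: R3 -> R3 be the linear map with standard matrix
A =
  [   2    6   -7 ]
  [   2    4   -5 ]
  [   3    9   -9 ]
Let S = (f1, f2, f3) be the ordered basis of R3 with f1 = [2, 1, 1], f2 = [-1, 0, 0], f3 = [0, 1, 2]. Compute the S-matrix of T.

[[0, -1, -3], [-3, 0, 2], [3, -1, -3]]

With P the matrix whose columns are f1, ..., f3, [T]_S = P^(-1) A P.
Column by column: T(f1) = A f1 = [3, 3, 6]; its S-coordinates [0, -3, 3] give column 1.
Continuing for each basis vector yields [T]_S = [[0, -1, -3], [-3, 0, 2], [3, -1, -3]].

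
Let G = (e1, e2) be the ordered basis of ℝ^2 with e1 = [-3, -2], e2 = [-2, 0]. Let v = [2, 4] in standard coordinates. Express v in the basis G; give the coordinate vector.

Write v = c_1 e1 + c_2 e2 and solve for the c_i.
System: -3c_1 - 2c_2 = 2, -2c_1 + 0c_2 = 4; solving gives c_1 = -2, c_2 = 2.
Check: -2e1 + 2e2 = [2, 4].

[-2, 2]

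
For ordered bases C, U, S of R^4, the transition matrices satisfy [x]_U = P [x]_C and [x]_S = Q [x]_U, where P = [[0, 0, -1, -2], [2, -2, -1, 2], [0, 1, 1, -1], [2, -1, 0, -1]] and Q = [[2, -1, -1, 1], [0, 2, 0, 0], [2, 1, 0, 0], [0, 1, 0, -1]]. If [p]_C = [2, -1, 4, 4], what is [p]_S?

[-32, 20, -14, 9]

Composing the changes, [p]_S = Q P [p]_C.
Q P = [[0, 0, -2, -6], [4, -4, -2, 4], [2, -2, -3, -2], [0, -1, -1, 3]]; applying this to [2, -1, 4, 4] gives [-32, 20, -14, 9].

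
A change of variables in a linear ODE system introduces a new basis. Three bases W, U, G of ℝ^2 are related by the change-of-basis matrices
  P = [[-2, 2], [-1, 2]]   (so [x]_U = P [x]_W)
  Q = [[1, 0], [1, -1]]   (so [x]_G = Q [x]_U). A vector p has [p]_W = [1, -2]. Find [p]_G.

[-6, -1]

Composing the changes, [p]_G = Q P [p]_W.
Q P = [[-2, 2], [-1, 0]]; applying this to [1, -2] gives [-6, -1].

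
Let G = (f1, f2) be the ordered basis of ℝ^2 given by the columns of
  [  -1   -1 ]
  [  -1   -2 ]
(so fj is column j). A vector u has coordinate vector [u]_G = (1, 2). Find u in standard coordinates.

The coordinates say u = f1 + 2f2; adding the scaled basis vectors gives (-3, -5).

(-3, -5)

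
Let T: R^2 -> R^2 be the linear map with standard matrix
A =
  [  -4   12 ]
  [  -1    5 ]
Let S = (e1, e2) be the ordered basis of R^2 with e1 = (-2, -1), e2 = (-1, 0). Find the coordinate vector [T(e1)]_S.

(3, -2)

Column 1 of [T]_S is the S-coordinate vector of T(e1).
In standard coordinates T(e1) = A e1 = (-4, -3).
Converting to S: (-4, -3) = 3e1 - 2e2, so the coordinate vector is (3, -2).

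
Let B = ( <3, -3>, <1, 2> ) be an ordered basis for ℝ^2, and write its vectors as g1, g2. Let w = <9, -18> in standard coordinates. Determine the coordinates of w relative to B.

<4, -3>

We seek scalars with c_1 g1 + c_2 g2 = w; equivalently solve M c = w where the columns of M are g1, g2.
System: 3c_1 + c_2 = 9, -3c_1 + 2c_2 = -18; solving gives c_1 = 4, c_2 = -3.
Check: 4g1 - 3g2 = <9, -18>.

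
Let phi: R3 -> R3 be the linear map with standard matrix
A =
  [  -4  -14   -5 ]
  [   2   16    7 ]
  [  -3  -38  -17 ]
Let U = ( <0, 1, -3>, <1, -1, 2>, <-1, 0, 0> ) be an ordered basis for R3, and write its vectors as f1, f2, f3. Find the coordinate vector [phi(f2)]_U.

Column 2 of [phi]_U is the U-coordinate vector of phi(f2).
In standard coordinates phi(f2) = A f2 = <0, 0, 1>.
Converting to U: <0, 0, 1> = -f1 - f2 - f3, so the coordinate vector is <-1, -1, -1>.

<-1, -1, -1>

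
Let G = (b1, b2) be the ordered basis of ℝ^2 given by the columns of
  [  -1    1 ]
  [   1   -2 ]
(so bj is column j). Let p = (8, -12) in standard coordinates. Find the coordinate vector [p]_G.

We seek scalars with c_1 b1 + c_2 b2 = p; equivalently solve M c = p where the columns of M are b1, b2.
System: -c_1 + c_2 = 8, c_1 - 2c_2 = -12; solving gives c_1 = -4, c_2 = 4.
Check: -4b1 + 4b2 = (8, -12).

(-4, 4)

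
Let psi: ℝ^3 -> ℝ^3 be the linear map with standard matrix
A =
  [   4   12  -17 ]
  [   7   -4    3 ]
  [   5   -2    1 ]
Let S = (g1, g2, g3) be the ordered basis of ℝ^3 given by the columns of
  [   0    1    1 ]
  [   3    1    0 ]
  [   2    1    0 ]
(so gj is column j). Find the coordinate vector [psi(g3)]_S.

(2, 1, 3)

Column 3 of [psi]_S is the S-coordinate vector of psi(g3).
In standard coordinates psi(g3) = A g3 = (4, 7, 5).
Converting to S: (4, 7, 5) = 2g1 + g2 + 3g3, so the coordinate vector is (2, 1, 3).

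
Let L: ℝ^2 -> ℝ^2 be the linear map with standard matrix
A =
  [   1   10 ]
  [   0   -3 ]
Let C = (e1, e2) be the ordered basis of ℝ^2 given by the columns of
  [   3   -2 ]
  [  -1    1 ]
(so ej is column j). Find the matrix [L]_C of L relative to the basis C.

The j-th column of [L]_C is [L(ej)]_C.
L(e1) = A e1 = [-7, 3] = -e1 + 2e2, so column 1 is [-1, 2].
Repeating for e2 and assembling the columns gives [[-1, 2], [2, -1]].

[[-1, 2], [2, -1]]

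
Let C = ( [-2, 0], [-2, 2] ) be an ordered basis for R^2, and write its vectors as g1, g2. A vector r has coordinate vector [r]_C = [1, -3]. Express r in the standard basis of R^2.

[4, -6]

The coordinates say r = g1 - 3g2; adding the scaled basis vectors gives [4, -6].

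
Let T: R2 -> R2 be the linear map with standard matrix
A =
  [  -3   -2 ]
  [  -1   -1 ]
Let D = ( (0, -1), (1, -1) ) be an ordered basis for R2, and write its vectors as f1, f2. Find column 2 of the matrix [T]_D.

(1, -1)

Column 2 of [T]_D is the D-coordinate vector of T(f2).
In standard coordinates T(f2) = A f2 = (-1, 0).
Converting to D: (-1, 0) = f1 - f2, so the coordinate vector is (1, -1).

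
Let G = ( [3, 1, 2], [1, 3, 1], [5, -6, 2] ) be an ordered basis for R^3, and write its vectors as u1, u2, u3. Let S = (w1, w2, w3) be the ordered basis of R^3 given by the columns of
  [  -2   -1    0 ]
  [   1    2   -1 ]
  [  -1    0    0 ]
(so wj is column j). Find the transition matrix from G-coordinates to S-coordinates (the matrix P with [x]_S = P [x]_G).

[[-2, -1, -2], [1, 1, -1], [-1, -2, 2]]

Column j of P is [uj]_S, since P maps G-coordinates to S-coordinates.
Expressing u1 in S: u1 = -2w1 + w2 - w3, so column 1 of P is [-2, 1, -1].
Doing the same for each uj gives P = [[-2, -1, -2], [1, 1, -1], [-1, -2, 2]].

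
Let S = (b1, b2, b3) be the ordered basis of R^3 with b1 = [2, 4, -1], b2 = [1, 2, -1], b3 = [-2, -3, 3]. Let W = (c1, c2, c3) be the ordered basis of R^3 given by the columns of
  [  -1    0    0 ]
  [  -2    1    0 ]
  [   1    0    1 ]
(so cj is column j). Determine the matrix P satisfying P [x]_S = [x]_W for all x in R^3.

Take x = bj: its S-coordinates are the j-th standard unit vector, so P e_j — column j of P — equals [bj]_W.
b1 = -2c1 + 0·c2 + c3, giving column 1 = [-2, 0, 1]; repeating for each j gives P = [[-2, -1, 2], [0, 0, 1], [1, 0, 1]].

[[-2, -1, 2], [0, 0, 1], [1, 0, 1]]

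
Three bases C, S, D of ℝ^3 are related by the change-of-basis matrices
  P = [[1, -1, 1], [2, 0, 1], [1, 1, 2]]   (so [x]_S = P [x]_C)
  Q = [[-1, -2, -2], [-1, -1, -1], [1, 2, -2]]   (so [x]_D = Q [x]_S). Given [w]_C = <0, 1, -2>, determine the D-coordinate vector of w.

<13, 8, -1>

Composing the changes, [w]_D = Q P [w]_C.
Q P = [[-7, -1, -7], [-4, 0, -4], [3, -3, -1]]; applying this to <0, 1, -2> gives <13, 8, -1>.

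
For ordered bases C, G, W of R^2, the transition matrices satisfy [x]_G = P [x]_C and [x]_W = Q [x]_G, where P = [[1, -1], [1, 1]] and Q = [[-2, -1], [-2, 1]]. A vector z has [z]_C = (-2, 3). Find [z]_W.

(9, 11)

Composing the changes, [z]_W = Q P [z]_C.
Q P = [[-3, 1], [-1, 3]]; applying this to (-2, 3) gives (9, 11).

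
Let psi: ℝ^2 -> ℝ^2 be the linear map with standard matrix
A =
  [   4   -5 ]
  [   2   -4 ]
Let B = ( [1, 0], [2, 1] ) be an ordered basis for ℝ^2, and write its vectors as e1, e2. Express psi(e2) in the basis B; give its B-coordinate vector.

[3, 0]

Compute psi(e2) = A e2 = [3, 0] in standard coordinates.
Then write this in B-coordinates: solve for y in y_1 e1 + y_2 e2 = [3, 0].
This gives y = [3, 0], which is column 2 of [psi]_B.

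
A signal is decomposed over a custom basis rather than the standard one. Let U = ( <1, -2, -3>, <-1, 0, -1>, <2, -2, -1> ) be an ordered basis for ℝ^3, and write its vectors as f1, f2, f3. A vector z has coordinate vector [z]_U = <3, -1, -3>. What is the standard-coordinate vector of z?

<-2, 0, -5>

By definition z = 3f1 - f2 - 3f3.
Summing componentwise gives <-2, 0, -5>.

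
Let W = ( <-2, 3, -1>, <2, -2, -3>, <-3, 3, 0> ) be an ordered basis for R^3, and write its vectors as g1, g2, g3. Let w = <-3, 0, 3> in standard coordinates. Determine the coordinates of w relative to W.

<-3, 0, 3>

Write w = c_1 g1 + ... + c_3 g3 and solve for the c_i.
Gaussian elimination on [M | w] yields c = (-3, 0, 3).
Check: -3g1 + 0·g2 + 3g3 = <-3, 0, 3>.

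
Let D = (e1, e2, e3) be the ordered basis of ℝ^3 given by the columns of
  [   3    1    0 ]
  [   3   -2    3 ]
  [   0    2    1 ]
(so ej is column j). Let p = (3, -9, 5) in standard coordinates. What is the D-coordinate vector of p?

(0, 3, -1)

We seek scalars with c_1 e1 + ... + c_3 e3 = p; equivalently solve M c = p where the columns of M are e1, ..., e3.
Row-reducing the augmented matrix [M | p] gives c = (0, 3, -1).
Check: 0·e1 + 3e2 - e3 = (3, -9, 5).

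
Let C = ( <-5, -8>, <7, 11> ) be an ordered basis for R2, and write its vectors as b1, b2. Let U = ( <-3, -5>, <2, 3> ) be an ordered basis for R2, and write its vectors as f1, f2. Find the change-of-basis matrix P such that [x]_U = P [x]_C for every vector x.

Let M have columns bj and N have columns fj. Then for every x, N [x]_U = x = M [x]_C, so P = N^(-1) M.
Since det N = 1, N^(-1) has integer entries; multiplying gives P = [[1, -1], [-1, 2]].

[[1, -1], [-1, 2]]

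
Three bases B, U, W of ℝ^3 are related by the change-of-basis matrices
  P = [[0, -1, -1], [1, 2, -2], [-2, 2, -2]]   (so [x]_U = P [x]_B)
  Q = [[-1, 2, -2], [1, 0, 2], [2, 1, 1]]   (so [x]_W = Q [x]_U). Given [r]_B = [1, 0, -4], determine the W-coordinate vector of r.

Composing the changes, [r]_W = Q P [r]_B.
Q P = [[6, 1, 1], [-4, 3, -5], [-1, 2, -6]]; applying this to [1, 0, -4] gives [2, 16, 23].

[2, 16, 23]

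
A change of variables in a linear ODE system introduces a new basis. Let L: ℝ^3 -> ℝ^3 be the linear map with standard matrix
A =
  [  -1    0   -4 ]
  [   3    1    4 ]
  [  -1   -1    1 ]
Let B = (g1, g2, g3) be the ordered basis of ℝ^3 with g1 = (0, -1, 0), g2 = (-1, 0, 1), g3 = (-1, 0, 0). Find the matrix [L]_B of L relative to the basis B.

[[1, -1, 3], [1, 2, 1], [-1, 1, -2]]

Let P have columns g1, ..., g3. Then [L]_B = P^(-1) A P.
Here det P = 1, so P^(-1) is integer; computing A P first and then P^(-1)(A P) gives [[1, -1, 3], [1, 2, 1], [-1, 1, -2]].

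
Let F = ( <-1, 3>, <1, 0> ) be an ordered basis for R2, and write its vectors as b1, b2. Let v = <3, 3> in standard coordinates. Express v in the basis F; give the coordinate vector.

[v]_F is the unique c with M c = v, where M has columns b1, b2.
System: -c_1 + c_2 = 3, 3c_1 + 0c_2 = 3; solving gives c_1 = 1, c_2 = 4.
Check: b1 + 4b2 = <3, 3>.

<1, 4>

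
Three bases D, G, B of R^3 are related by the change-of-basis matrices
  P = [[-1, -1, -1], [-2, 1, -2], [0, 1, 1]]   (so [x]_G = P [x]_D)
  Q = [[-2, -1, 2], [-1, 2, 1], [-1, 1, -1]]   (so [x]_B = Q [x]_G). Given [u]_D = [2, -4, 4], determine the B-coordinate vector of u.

[20, -30, -14]

Apply P to get G-coordinates [-2, -16, 0], then Q to get B-coordinates.
The result is [u]_B = [20, -30, -14].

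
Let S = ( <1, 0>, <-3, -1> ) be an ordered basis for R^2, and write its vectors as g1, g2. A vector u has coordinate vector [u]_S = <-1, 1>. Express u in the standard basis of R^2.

u = M [u]_S, where M has columns g1, g2.
Carrying out the matrix-vector product, u = <-4, -1>.

<-4, -1>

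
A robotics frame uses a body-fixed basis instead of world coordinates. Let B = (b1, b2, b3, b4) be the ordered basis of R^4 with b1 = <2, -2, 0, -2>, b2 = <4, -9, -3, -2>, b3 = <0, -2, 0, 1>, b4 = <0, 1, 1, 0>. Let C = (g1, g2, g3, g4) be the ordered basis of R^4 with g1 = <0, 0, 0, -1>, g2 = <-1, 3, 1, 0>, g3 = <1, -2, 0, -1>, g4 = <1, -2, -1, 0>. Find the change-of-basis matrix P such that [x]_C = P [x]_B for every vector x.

[[0, 1, -1, -1], [2, -1, -2, 1], [2, 1, 0, 1], [2, 2, -2, 0]]

Let M have columns bj and N have columns gj. Then for every x, N [x]_C = x = M [x]_B, so P = N^(-1) M.
Since det N = 1, N^(-1) has integer entries; multiplying gives P = [[0, 1, -1, -1], [2, -1, -2, 1], [2, 1, 0, 1], [2, 2, -2, 0]].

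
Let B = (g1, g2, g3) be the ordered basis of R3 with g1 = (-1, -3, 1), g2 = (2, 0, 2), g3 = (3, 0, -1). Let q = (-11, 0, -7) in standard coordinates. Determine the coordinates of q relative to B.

(0, -4, -1)

[q]_B is the unique c with M c = q, where M has columns g1, ..., g3.
Gaussian elimination on [M | q] yields c = (0, -4, -1).
Check: 0·g1 - 4g2 - g3 = (-11, 0, -7).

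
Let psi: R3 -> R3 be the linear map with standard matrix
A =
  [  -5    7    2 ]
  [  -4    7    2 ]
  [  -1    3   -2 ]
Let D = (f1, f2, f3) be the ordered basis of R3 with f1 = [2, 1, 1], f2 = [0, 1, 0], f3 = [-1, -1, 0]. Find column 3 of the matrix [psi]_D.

Compute psi(f3) = A f3 = [-2, -3, -2] in standard coordinates.
Then write this in D-coordinates: solve for y in y_1 f1 + ... + y_3 f3 = [-2, -3, -2].
This gives y = [-2, -3, -2], which is column 3 of [psi]_D.

[-2, -3, -2]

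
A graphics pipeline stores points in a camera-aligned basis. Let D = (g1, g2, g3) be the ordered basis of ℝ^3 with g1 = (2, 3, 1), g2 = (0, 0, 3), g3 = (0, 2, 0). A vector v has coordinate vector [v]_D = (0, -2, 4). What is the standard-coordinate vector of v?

(0, 8, -6)

By definition v = 0·g1 - 2g2 + 4g3.
Summing componentwise gives (0, 8, -6).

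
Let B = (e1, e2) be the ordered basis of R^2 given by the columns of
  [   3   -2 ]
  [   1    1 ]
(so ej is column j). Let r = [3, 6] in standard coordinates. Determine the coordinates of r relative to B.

[r]_B is the unique c with M c = r, where M has columns e1, e2.
System: 3c_1 - 2c_2 = 3, c_1 + c_2 = 6; solving gives c_1 = 3, c_2 = 3.
Check: 3e1 + 3e2 = [3, 6].

[3, 3]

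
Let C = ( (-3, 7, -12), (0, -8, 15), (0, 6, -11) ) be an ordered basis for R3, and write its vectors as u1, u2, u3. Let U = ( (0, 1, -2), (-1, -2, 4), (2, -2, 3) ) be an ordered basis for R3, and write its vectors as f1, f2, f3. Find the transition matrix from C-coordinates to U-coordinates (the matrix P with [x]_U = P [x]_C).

Column j of P is [uj]_U, since P maps C-coordinates to U-coordinates.
Expressing u1 in U: u1 = f1 - f2 - 2f3, so column 1 of P is (1, -1, -2).
Doing the same for each uj gives P = [[1, -2, 0], [-1, 2, -2], [-2, 1, -1]].

[[1, -2, 0], [-1, 2, -2], [-2, 1, -1]]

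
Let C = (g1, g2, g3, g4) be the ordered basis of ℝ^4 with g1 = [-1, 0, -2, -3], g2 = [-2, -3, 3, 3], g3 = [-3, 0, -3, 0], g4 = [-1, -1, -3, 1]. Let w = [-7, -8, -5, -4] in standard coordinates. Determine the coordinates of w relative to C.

[4, 2, -1, 2]

[w]_C is the unique c with M c = w, where M has columns g1, ..., g4.
Row-reducing the augmented matrix [M | w] gives c = (4, 2, -1, 2).
Check: 4g1 + 2g2 - g3 + 2g4 = [-7, -8, -5, -4].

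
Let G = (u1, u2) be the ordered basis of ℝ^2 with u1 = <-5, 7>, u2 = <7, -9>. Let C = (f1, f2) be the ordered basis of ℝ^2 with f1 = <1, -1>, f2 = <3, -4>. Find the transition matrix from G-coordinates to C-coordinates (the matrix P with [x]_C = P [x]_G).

[[1, 1], [-2, 2]]

Take x = uj: its G-coordinates are the j-th standard unit vector, so P e_j — column j of P — equals [uj]_C.
u1 = f1 - 2f2, giving column 1 = <1, -2>; repeating for each j gives P = [[1, 1], [-2, 2]].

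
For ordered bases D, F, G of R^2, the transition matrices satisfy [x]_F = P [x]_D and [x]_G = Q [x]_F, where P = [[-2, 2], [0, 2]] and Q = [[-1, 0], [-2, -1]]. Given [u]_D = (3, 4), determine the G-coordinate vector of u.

(-2, -12)

First [u]_F = P [u]_D = (2, 8).
Then [u]_G = Q [u]_F = (-2, -12).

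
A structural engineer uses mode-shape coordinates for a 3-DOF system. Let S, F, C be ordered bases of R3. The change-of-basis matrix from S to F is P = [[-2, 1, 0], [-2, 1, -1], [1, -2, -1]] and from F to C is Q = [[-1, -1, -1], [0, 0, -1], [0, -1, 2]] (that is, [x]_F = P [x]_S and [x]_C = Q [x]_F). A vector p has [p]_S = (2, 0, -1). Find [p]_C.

(4, -3, 9)

Composing the changes, [p]_C = Q P [p]_S.
Q P = [[3, 0, 2], [-1, 2, 1], [4, -5, -1]]; applying this to (2, 0, -1) gives (4, -3, 9).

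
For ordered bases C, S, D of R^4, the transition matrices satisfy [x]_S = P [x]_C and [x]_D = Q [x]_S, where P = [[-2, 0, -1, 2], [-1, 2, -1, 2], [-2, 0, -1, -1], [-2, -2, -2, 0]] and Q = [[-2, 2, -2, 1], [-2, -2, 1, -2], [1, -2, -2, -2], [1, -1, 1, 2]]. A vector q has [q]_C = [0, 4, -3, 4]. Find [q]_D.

Apply P to get S-coordinates [11, 19, -1, -2], then Q to get D-coordinates.
The result is [q]_D = [16, -57, -21, -13].

[16, -57, -21, -13]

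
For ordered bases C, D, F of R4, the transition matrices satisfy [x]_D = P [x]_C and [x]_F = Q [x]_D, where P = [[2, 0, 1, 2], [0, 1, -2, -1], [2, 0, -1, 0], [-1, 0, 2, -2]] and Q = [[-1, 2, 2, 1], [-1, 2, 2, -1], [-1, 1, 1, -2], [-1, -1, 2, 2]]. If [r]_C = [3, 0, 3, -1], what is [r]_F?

[-6, -16, -19, 14]

First [r]_D = P [r]_C = [7, -5, 3, 5].
Then [r]_F = Q [r]_D = [-6, -16, -19, 14].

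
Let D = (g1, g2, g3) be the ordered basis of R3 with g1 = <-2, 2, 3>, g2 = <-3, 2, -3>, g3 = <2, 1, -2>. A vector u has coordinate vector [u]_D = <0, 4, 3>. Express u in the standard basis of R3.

By definition u = 0·g1 + 4g2 + 3g3.
Summing componentwise gives <-6, 11, -18>.

<-6, 11, -18>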